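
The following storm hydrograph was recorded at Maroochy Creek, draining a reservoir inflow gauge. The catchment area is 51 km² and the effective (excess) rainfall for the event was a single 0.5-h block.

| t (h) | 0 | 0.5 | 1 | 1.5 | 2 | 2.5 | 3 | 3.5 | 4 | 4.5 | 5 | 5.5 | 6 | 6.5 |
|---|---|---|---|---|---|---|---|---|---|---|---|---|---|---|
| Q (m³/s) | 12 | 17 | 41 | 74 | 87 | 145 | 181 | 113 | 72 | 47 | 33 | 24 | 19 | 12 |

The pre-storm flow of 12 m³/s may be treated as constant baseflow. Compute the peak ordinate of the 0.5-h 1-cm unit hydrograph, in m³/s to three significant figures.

U_p ≈ 67.5 m³/s

Direct runoff: 0.0, 5.0, 29.0, 62.0, 75.0, 133.0, 169.0, 101.0, 60.0, 35.0, 21.0, 12.0, 7.0, 0.0 m³/s; ΣQ_DR = 709.0 m³/s, peak = 169.0 m³/s.
Runoff depth d = ΣQ_DR·Δt / A = 709.0 × 1800 / (51 km²) = 25.02 mm.
The 1-cm UH is the DRH scaled by (10 mm)/d, so U_p = 169.0 × 10/25.02 = 67.5 m³/s.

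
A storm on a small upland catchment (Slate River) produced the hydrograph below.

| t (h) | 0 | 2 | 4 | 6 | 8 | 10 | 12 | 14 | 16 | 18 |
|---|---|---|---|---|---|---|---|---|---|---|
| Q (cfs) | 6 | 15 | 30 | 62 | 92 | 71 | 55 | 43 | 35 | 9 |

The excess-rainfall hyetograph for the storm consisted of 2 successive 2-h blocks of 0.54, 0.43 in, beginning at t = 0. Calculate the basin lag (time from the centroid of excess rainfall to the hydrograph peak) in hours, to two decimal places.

Centroid of excess rainfall: t_c = Σ P_i·t̄_i / ΣP_i = 1.8866 h (block centres at 1, 3 h).
Hydrograph peak occurs at t = 8 h, so basin lag t_L = 8 − 1.8866 = 6.11 h.

t_L ≈ 6.11 h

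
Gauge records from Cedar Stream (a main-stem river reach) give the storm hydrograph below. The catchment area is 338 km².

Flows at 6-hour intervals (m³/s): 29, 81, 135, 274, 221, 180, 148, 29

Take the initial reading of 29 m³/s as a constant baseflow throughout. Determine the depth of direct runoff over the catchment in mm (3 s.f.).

Direct runoff: 0.0, 52.0, 106.0, 245.0, 192.0, 151.0, 119.0, 0.0 m³/s; ΣQ_DR = 865.0 m³/s.
V = ΣQ_DR · Δt = 865.0 × 21600 s = 1.868 × 10^7 m³.
Over A = 338 km², depth = V / A = 55.3 mm.

d ≈ 55.3 mm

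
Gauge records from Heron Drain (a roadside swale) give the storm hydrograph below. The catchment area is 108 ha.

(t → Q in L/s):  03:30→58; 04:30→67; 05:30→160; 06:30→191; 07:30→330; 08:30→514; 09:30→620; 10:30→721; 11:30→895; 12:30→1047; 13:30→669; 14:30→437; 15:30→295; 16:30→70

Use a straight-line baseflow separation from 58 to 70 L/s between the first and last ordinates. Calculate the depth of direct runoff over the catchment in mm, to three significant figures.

Direct runoff: 0.00, 8.08, 100.15, 130.23, 268.31, 451.38, 556.46, 656.54, 829.62, 980.69, 601.77, 368.85, 225.92, 0.00 L/s; ΣQ_DR = 5178 L/s.
V = ΣQ_DR · Δt = 5178 × 3600 s = 1.864 × 10^7 L.
Over A = 108 ha, depth = V / A = 17.3 mm.

d ≈ 17.3 mm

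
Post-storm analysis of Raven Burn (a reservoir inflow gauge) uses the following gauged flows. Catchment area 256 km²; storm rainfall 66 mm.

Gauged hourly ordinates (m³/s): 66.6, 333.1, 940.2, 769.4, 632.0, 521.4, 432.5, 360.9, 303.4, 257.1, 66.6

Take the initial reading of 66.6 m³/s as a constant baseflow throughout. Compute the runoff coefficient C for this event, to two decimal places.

C ≈ 0.84

ΣQ_DR = 3951 m³/s; V = ΣQ_DR·Δt = 1.422 × 10^7 m³.
Runoff depth d = V / A = 55.56 mm.
C = d / P = 55.56 / 66 = 0.84.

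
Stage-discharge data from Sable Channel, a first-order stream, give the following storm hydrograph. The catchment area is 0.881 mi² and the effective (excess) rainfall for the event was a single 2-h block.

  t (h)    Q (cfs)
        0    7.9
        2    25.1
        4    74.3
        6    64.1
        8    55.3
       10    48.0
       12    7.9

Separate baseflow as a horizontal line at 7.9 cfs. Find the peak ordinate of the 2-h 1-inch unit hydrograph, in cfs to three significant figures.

Direct runoff: 0.0, 17.2, 66.4, 56.2, 47.4, 40.1, 0.0 cfs; ΣQ_DR = 227.3 cfs, peak = 66.4 cfs.
Runoff depth d = ΣQ_DR·Δt / A = 227.3 × 7200 / (0.881 mi²) = 0.7996 in.
The 1-inch UH is the DRH scaled by (1 in)/d, so U_p = 66.4 × 1/0.7996 = 83.0 cfs.

U_p ≈ 83.0 cfs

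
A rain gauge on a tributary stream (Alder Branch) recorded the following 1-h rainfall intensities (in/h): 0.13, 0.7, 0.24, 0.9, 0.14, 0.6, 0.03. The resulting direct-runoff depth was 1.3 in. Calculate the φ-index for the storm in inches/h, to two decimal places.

Only the 3 blocks with intensity above φ contribute runoff: 0.7, 0.9, 0.6 in/h.
Σ(I−φ)·Δt = d  ⇒  (0.7+0.9+0.6 − 3φ)·1 = 1.3
φ = (2.200 − 1.3/1) / 3 = 0.30 in/h.

φ ≈ 0.30 in/h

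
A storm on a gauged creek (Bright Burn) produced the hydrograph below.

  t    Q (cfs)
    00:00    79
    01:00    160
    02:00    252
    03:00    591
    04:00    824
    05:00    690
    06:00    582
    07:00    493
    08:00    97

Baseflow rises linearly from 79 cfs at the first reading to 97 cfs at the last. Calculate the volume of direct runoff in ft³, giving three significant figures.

Direct-runoff ordinates (Q − Q_b): 0.00, 78.75, 168.50, 505.25, 736.00, 599.75, 489.50, 398.25, 0.00 cfs.
ΣQ_DR = 2976 cfs.
With Δt = 1 h = 3600 s, V = ΣQ_DR · Δt = 2976 × 3600 = 1.07 × 10^7 ft³.

V ≈ 1.07 × 10^7 ft³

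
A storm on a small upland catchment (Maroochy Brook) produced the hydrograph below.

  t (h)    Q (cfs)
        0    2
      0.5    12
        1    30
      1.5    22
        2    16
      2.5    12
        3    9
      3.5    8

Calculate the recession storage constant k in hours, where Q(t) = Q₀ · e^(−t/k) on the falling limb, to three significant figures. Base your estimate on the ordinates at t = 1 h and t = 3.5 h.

On the falling limb, Q drops from 30 to 8 cfs between t = 1 h and t = 3.5 h (Δt = 2.5 h).
k = −Δt / ln(Q₂/Q₁) = −2.5 / ln(8/30) = 1.89 h.

k ≈ 1.89 h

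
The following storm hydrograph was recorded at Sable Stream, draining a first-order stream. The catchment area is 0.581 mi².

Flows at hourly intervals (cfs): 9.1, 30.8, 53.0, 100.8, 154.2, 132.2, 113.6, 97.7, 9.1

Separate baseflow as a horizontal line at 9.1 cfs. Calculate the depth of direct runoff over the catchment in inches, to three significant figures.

Direct runoff: 0.0, 21.7, 43.9, 91.7, 145.1, 123.1, 104.5, 88.6, 0.0 cfs; ΣQ_DR = 618.6 cfs.
V = ΣQ_DR · Δt = 618.6 × 3600 s = 2.227 × 10^6 ft³.
Over A = 0.581 mi², depth = V / A = 1.65 in.

d ≈ 1.65 in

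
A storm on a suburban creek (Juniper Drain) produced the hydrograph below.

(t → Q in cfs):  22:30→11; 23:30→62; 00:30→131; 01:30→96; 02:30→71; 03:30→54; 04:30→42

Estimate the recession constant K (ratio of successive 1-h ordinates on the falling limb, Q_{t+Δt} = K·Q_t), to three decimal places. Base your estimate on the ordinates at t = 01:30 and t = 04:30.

Using the recession-limb readings at t = 01:30 and t = 04:30: Q falls from 96 to 42 cfs over 3 intervals.
K = (Q₂/Q₁)^(1/3) = (42/96)^(1/3) = 0.759.

K ≈ 0.759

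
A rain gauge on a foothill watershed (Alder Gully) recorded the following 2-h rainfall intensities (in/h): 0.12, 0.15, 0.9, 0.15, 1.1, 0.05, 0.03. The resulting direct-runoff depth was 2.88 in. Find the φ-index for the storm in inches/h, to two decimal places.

φ ≈ 0.28 in/h

Only the 2 blocks with intensity above φ contribute runoff: 0.9, 1.1 in/h.
Σ(I−φ)·Δt = d  ⇒  (0.9+1.1 − 2φ)·2 = 2.88
φ = (2.000 − 2.88/2) / 2 = 0.28 in/h.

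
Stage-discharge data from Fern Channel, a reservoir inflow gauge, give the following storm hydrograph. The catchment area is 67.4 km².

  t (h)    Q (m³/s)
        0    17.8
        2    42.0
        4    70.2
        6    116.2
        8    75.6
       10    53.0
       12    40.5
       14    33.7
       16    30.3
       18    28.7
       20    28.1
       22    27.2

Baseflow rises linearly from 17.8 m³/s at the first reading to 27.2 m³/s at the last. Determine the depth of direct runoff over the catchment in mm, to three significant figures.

Direct runoff: 0.00, 23.35, 50.69, 95.84, 54.38, 30.93, 17.57, 9.92, 5.66, 3.21, 1.75, 0.00 m³/s; ΣQ_DR = 293.3 m³/s.
V = ΣQ_DR · Δt = 293.3 × 7200 s = 2.112 × 10^6 m³.
Over A = 67.4 km², depth = V / A = 31.3 mm.

d ≈ 31.3 mm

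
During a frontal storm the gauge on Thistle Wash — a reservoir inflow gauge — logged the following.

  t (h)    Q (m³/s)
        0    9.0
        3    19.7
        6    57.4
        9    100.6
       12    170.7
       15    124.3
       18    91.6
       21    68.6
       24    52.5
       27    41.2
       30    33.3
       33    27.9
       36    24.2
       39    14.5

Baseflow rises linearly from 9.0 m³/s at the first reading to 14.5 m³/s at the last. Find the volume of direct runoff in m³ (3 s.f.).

V ≈ 7.25 × 10^6 m³

Direct-runoff ordinates (Q − Q_b): 0.00, 10.28, 47.55, 90.33, 160.01, 113.18, 80.06, 56.64, 40.12, 28.39, 20.07, 14.25, 10.12, 0.00 m³/s.
ΣQ_DR = 671.0 m³/s.
With Δt = 3 h = 10800 s, V = ΣQ_DR · Δt = 671.0 × 10800 = 7.25 × 10^6 m³.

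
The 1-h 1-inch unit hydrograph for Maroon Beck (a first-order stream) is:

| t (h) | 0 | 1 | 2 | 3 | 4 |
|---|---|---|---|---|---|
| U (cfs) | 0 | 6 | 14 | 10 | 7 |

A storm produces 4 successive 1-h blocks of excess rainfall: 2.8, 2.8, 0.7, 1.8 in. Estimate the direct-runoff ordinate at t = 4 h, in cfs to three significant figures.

By discrete convolution, Q_j = Σ (P_i / 1 in) · U_{j−i}.
At t = 4 h (j=4): Q = (2.8/1)·7 + (2.8/1)·10 + (0.7/1)·14 + (1.8/1)·6 = 68.2 cfs.

Q ≈ 68.2 cfs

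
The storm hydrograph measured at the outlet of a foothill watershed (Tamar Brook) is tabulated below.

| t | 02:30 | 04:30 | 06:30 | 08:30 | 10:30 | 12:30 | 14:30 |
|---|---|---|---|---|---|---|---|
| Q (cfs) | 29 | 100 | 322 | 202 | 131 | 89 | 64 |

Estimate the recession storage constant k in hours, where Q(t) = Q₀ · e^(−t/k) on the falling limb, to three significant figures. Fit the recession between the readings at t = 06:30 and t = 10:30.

k ≈ 4.45 h

On the falling limb, Q drops from 322 to 131 cfs between t = 06:30 and t = 10:30 (Δt = 4 h).
k = −Δt / ln(Q₂/Q₁) = −4 / ln(131/322) = 4.45 h.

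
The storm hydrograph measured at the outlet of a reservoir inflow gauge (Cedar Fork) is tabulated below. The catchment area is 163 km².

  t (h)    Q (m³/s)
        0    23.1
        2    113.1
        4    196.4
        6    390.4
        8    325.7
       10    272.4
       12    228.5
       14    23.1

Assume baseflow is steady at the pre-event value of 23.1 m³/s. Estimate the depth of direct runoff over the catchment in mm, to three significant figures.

Direct runoff: 0.0, 90.0, 173.3, 367.3, 302.6, 249.3, 205.4, 0.0 m³/s; ΣQ_DR = 1388 m³/s.
V = ΣQ_DR · Δt = 1388 × 7200 s = 9.993 × 10^6 m³.
Over A = 163 km², depth = V / A = 61.3 mm.

d ≈ 61.3 mm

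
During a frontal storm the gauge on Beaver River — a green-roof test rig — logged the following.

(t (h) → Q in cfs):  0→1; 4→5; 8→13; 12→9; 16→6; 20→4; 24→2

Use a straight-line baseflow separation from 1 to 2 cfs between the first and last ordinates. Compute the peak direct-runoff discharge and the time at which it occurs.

Subtracting baseflow gives direct-runoff ordinates: 0.00, 3.83, 11.67, 7.50, 4.33, 2.17, 0.00 cfs.
The maximum is 11.67 cfs, occurring at the reading for t = 8 h.

Q_p = 11.67 cfs at t = 8 h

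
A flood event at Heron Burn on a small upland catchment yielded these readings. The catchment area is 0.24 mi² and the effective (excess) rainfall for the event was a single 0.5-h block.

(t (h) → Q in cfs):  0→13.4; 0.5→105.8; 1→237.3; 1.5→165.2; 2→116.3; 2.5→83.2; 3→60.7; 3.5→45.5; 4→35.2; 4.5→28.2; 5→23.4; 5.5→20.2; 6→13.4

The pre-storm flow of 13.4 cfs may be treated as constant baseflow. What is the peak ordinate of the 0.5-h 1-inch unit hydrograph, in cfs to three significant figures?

Direct runoff: 0.0, 92.4, 223.9, 151.8, 102.9, 69.8, 47.3, 32.1, 21.8, 14.8, 10.0, 6.8, 0.0 cfs; ΣQ_DR = 773.6 cfs, peak = 223.9 cfs.
Runoff depth d = ΣQ_DR·Δt / A = 773.6 × 1800 / (0.24 mi²) = 2.497 in.
The 1-inch UH is the DRH scaled by (1 in)/d, so U_p = 223.9 × 1/2.497 = 89.7 cfs.

U_p ≈ 89.7 cfs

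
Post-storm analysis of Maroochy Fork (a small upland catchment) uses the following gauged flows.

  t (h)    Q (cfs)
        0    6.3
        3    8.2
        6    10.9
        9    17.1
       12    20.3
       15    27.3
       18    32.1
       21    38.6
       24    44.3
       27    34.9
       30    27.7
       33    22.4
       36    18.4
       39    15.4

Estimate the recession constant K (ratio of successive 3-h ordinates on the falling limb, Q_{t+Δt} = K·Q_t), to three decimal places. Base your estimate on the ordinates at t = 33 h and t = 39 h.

K ≈ 0.829

Using the recession-limb readings at t = 33 h and t = 39 h: Q falls from 22.4 to 15.4 cfs over 2 intervals.
K = (Q₂/Q₁)^(1/2) = (15.4/22.4)^(1/2) = 0.829.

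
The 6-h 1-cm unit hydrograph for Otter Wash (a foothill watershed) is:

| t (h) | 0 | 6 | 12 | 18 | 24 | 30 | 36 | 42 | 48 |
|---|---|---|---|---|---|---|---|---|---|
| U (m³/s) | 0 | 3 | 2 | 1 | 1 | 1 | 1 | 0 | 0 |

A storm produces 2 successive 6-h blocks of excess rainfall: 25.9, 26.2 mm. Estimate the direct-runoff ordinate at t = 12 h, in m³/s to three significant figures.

Q ≈ 13.0 m³/s

By discrete convolution, Q_j = Σ (P_i / 10 mm) · U_{j−i}.
At t = 12 h (j=2): Q = (25.9/10)·2 + (26.2/10)·3 = 13.0 m³/s.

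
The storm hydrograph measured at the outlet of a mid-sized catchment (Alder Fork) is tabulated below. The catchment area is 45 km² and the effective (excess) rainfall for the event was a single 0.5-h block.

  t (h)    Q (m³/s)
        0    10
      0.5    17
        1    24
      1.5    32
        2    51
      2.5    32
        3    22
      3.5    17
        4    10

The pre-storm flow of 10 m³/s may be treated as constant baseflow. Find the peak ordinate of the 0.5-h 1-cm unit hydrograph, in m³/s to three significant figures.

U_p ≈ 82.0 m³/s

Direct runoff: 0.0, 7.0, 14.0, 22.0, 41.0, 22.0, 12.0, 7.0, 0.0 m³/s; ΣQ_DR = 125.0 m³/s, peak = 41.0 m³/s.
Runoff depth d = ΣQ_DR·Δt / A = 125.0 × 1800 / (45 km²) = 5.000 mm.
The 1-cm UH is the DRH scaled by (10 mm)/d, so U_p = 41.0 × 10/5.000 = 82.0 m³/s.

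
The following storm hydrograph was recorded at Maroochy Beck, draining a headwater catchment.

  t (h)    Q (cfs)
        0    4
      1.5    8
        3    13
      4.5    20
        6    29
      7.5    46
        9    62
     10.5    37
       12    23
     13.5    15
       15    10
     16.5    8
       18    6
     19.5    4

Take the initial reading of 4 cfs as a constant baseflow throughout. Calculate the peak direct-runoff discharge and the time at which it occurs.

Q_p = 58.0 cfs at t = 9 h

Subtracting baseflow gives direct-runoff ordinates: 0.0, 4.0, 9.0, 16.0, 25.0, 42.0, 58.0, 33.0, 19.0, 11.0, 6.0, 4.0, 2.0, 0.0 cfs.
The maximum is 58.0 cfs, occurring at the reading for t = 9 h.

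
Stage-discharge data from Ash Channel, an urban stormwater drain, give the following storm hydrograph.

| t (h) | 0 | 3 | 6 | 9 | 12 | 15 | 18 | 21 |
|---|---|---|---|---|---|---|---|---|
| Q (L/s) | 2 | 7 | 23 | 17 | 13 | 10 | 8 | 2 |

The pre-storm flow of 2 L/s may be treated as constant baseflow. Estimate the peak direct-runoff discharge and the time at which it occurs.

Subtracting baseflow gives direct-runoff ordinates: 0.0, 5.0, 21.0, 15.0, 11.0, 8.0, 6.0, 0.0 L/s.
The maximum is 21.0 L/s, occurring at the reading for t = 6 h.

Q_p = 21.0 L/s at t = 6 h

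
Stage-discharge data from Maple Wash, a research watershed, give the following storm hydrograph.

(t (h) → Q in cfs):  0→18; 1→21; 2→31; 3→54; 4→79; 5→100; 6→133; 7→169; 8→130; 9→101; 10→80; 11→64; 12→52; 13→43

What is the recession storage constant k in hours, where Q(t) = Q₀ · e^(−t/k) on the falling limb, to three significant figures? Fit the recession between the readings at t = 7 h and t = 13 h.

On the falling limb, Q drops from 169 to 43 cfs between t = 7 h and t = 13 h (Δt = 6 h).
k = −Δt / ln(Q₂/Q₁) = −6 / ln(43/169) = 4.38 h.

k ≈ 4.38 h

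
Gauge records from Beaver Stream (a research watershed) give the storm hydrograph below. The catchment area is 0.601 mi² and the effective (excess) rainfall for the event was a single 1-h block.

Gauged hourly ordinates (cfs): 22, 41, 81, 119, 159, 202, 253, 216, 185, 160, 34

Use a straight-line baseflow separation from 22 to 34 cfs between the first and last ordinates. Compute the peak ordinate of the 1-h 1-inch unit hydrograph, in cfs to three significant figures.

U_p ≈ 74.6 cfs

Direct runoff: 0.00, 17.80, 56.60, 93.40, 132.20, 174.00, 223.80, 185.60, 153.40, 127.20, 0.00 cfs; ΣQ_DR = 1164 cfs, peak = 223.80 cfs.
Runoff depth d = ΣQ_DR·Δt / A = 1164 × 3600 / (0.601 mi²) = 3.001 in.
The 1-inch UH is the DRH scaled by (1 in)/d, so U_p = 223.80 × 1/3.001 = 74.6 cfs.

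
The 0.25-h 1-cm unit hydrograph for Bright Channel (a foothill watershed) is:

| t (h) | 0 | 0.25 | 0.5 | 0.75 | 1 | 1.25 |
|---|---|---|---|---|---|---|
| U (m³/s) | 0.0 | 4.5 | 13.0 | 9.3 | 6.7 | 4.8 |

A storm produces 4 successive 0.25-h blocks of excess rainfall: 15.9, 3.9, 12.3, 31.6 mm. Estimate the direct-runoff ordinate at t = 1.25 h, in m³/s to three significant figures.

Q ≈ 62.8 m³/s

By discrete convolution, Q_j = Σ (P_i / 10 mm) · U_{j−i}.
At t = 1.25 h (j=5): Q = (15.9/10)·4.8 + (3.9/10)·6.7 + (12.3/10)·9.3 + (31.6/10)·13.0 = 62.8 m³/s.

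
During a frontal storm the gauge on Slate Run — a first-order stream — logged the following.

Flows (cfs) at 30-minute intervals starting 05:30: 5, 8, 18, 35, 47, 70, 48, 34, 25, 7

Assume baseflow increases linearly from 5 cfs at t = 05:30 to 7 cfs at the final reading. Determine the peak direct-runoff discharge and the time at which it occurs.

Q_p = 63.89 cfs at t = 08:00

Subtracting baseflow gives direct-runoff ordinates: 0.00, 2.78, 12.56, 29.33, 41.11, 63.89, 41.67, 27.44, 18.22, 0.00 cfs.
The maximum is 63.89 cfs, occurring at the reading for t = 08:00.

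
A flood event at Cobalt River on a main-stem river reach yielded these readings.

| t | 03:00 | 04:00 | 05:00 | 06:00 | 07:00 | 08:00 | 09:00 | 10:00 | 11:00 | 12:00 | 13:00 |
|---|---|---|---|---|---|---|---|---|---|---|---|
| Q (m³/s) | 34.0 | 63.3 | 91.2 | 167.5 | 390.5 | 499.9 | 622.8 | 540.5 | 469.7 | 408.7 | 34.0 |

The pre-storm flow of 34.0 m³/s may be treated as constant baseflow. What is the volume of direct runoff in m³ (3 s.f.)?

V ≈ 1.06 × 10^7 m³

Direct-runoff ordinates (Q − Q_b): 0.0, 29.3, 57.2, 133.5, 356.5, 465.9, 588.8, 506.5, 435.7, 374.7, 0.0 m³/s.
ΣQ_DR = 2948 m³/s.
With Δt = 1 h = 3600 s, V = ΣQ_DR · Δt = 2948 × 3600 = 1.06 × 10^7 m³.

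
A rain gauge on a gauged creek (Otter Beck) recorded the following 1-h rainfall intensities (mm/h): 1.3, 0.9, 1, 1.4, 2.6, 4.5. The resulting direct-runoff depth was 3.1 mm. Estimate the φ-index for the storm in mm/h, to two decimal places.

φ ≈ 2.00 mm/h

Only the 2 blocks with intensity above φ contribute runoff: 2.6, 4.5 mm/h.
Σ(I−φ)·Δt = d  ⇒  (2.6+4.5 − 2φ)·1 = 3.1
φ = (7.100 − 3.1/1) / 2 = 2.00 mm/h.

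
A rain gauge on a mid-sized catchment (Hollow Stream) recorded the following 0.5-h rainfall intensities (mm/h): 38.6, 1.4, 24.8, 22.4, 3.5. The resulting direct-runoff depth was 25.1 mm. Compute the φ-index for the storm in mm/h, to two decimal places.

Only the 3 blocks with intensity above φ contribute runoff: 38.6, 24.8, 22.4 mm/h.
Σ(I−φ)·Δt = d  ⇒  (38.6+24.8+22.4 − 3φ)·0.5 = 25.1
φ = (85.80 − 25.1/0.5) / 3 = 11.87 mm/h.

φ ≈ 11.87 mm/h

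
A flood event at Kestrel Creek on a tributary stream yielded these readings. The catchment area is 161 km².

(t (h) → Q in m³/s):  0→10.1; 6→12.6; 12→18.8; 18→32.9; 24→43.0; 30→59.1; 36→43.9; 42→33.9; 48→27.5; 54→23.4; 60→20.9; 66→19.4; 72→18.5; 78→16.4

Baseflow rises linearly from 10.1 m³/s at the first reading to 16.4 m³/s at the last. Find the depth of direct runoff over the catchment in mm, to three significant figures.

d ≈ 26.1 mm

Direct runoff: 0.00, 2.02, 7.73, 21.35, 30.96, 46.58, 30.89, 20.41, 13.52, 8.94, 5.95, 3.97, 2.58, 0.00 m³/s; ΣQ_DR = 194.9 m³/s.
V = ΣQ_DR · Δt = 194.9 × 21600 s = 4.210 × 10^6 m³.
Over A = 161 km², depth = V / A = 26.1 mm.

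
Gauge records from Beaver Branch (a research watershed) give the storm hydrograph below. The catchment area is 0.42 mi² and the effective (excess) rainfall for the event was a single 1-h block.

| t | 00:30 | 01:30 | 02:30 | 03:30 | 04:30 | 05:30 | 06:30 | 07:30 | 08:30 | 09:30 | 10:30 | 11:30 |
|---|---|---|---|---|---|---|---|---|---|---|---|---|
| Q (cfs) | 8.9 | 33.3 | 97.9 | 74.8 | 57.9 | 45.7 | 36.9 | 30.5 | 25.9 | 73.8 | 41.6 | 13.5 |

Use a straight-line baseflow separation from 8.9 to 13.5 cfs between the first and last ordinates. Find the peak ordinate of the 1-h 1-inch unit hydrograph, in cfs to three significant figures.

Direct runoff: 0.00, 23.98, 88.16, 64.65, 47.33, 34.71, 25.49, 18.67, 13.65, 61.14, 28.52, 0.00 cfs; ΣQ_DR = 406.3 cfs, peak = 88.16 cfs.
Runoff depth d = ΣQ_DR·Δt / A = 406.3 × 3600 / (0.42 mi²) = 1.499 in.
The 1-inch UH is the DRH scaled by (1 in)/d, so U_p = 88.16 × 1/1.499 = 58.8 cfs.

U_p ≈ 58.8 cfs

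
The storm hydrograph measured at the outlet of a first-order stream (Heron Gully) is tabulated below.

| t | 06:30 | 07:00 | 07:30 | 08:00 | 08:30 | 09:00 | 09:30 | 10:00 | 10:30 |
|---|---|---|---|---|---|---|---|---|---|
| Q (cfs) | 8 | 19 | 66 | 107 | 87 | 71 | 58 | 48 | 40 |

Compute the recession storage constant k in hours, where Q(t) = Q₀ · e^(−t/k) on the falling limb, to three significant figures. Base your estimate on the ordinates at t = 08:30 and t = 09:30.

On the falling limb, Q drops from 87 to 58 cfs between t = 08:30 and t = 09:30 (Δt = 1 h).
k = −Δt / ln(Q₂/Q₁) = −1 / ln(58/87) = 2.47 h.

k ≈ 2.47 h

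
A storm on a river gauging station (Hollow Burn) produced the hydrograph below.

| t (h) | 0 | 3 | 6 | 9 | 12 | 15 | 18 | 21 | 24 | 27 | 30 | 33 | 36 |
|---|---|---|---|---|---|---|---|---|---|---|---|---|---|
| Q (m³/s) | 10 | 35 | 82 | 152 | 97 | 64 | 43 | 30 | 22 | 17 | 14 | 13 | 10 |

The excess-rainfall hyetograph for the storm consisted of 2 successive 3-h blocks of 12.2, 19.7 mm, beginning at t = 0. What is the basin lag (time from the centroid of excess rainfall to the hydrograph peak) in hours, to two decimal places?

t_L ≈ 5.65 h

Centroid of excess rainfall: t_c = Σ P_i·t̄_i / ΣP_i = 3.3527 h (block centres at 1.5, 4.5 h).
Hydrograph peak occurs at t = 9 h, so basin lag t_L = 9 − 3.3527 = 5.65 h.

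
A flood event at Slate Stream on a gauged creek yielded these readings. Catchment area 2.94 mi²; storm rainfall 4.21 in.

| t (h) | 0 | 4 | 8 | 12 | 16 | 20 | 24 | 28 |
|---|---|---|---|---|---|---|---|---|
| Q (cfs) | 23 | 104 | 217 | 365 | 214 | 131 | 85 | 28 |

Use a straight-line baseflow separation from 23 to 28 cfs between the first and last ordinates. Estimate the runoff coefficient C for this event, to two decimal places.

ΣQ_DR = 963.0 cfs; V = ΣQ_DR·Δt = 1.387 × 10^7 ft³.
Runoff depth d = V / A = 2.030 in.
C = d / P = 2.030 / 4.21 = 0.48.

C ≈ 0.48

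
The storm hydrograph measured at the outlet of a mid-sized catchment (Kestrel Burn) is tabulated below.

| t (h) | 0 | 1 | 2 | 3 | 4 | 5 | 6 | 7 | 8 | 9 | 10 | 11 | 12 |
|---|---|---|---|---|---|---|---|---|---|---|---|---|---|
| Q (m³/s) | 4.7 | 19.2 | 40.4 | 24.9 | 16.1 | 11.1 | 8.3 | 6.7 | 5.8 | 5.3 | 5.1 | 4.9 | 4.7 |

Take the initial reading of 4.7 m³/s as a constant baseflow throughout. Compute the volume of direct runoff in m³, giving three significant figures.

Direct-runoff ordinates (Q − Q_b): 0.0, 14.5, 35.7, 20.2, 11.4, 6.4, 3.6, 2.0, 1.1, 0.6, 0.4, 0.2, 0.0 m³/s.
ΣQ_DR = 96.10 m³/s.
With Δt = 1 h = 3600 s, V = ΣQ_DR · Δt = 96.10 × 3600 = 3.46 × 10^5 m³.

V ≈ 3.46 × 10^5 m³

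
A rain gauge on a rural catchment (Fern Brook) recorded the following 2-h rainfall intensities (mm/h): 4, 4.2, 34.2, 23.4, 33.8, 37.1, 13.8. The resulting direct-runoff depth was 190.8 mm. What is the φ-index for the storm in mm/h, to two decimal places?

φ ≈ 9.38 mm/h

Only the 5 blocks with intensity above φ contribute runoff: 34.2, 23.4, 33.8, 37.1, 13.8 mm/h.
Σ(I−φ)·Δt = d  ⇒  (34.2+23.4+33.8+37.1+13.8 − 5φ)·2 = 190.8
φ = (142.3 − 190.8/2) / 5 = 9.38 mm/h.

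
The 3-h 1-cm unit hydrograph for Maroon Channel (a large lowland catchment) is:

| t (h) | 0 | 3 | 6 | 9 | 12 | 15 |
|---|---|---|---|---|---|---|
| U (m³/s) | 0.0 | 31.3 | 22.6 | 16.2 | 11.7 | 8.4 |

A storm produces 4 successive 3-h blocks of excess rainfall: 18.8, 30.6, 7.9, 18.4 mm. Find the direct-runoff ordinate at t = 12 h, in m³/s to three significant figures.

By discrete convolution, Q_j = Σ (P_i / 10 mm) · U_{j−i}.
At t = 12 h (j=4): Q = (18.8/10)·11.7 + (30.6/10)·16.2 + (7.9/10)·22.6 + (18.4/10)·31.3 = 147 m³/s.

Q ≈ 147 m³/s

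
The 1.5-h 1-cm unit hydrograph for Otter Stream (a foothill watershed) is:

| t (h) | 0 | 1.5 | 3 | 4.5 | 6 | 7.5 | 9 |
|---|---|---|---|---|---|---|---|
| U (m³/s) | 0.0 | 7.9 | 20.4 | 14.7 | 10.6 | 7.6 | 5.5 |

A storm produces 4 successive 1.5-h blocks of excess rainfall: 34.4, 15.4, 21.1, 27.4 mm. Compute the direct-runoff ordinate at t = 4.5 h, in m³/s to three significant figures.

Q ≈ 98.7 m³/s

By discrete convolution, Q_j = Σ (P_i / 10 mm) · U_{j−i}.
At t = 4.5 h (j=3): Q = (34.4/10)·14.7 + (15.4/10)·20.4 + (21.1/10)·7.9 + (27.4/10)·0.0 = 98.7 m³/s.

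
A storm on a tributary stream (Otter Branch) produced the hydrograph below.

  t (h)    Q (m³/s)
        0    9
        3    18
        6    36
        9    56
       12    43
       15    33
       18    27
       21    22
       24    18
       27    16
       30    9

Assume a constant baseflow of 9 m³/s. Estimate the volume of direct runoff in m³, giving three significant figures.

Direct-runoff ordinates (Q − Q_b): 0.0, 9.0, 27.0, 47.0, 34.0, 24.0, 18.0, 13.0, 9.0, 7.0, 0.0 m³/s.
ΣQ_DR = 188.0 m³/s.
With Δt = 3 h = 10800 s, V = ΣQ_DR · Δt = 188.0 × 10800 = 2.03 × 10^6 m³.

V ≈ 2.03 × 10^6 m³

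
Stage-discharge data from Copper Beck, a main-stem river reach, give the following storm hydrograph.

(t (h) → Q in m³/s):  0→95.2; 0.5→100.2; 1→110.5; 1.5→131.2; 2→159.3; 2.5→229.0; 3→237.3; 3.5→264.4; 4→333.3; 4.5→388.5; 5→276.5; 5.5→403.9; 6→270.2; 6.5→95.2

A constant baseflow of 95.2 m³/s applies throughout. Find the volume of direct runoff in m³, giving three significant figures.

V ≈ 3.17 × 10^6 m³

Direct-runoff ordinates (Q − Q_b): 0.0, 5.0, 15.3, 36.0, 64.1, 133.8, 142.1, 169.2, 238.1, 293.3, 181.3, 308.7, 175.0, 0.0 m³/s.
ΣQ_DR = 1762 m³/s.
With Δt = 0.5 h = 1800 s, V = ΣQ_DR · Δt = 1762 × 1800 = 3.17 × 10^6 m³.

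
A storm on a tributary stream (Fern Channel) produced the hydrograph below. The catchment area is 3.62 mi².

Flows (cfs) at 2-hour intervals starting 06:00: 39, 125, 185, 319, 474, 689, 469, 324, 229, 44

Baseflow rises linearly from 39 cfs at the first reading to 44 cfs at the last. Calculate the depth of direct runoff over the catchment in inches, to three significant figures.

Direct runoff: 0.00, 85.44, 144.89, 278.33, 432.78, 647.22, 426.67, 281.11, 185.56, 0.00 cfs; ΣQ_DR = 2482 cfs.
V = ΣQ_DR · Δt = 2482 × 7200 s = 1.787 × 10^7 ft³.
Over A = 3.62 mi², depth = V / A = 2.12 in.

d ≈ 2.12 in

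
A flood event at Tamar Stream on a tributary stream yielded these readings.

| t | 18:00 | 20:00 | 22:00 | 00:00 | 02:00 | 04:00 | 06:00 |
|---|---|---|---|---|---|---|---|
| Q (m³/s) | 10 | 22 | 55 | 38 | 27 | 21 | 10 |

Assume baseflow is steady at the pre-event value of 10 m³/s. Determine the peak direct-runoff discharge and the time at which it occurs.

Subtracting baseflow gives direct-runoff ordinates: 0.0, 12.0, 45.0, 28.0, 17.0, 11.0, 0.0 m³/s.
The maximum is 45.0 m³/s, occurring at the reading for t = 22:00.

Q_p = 45.0 m³/s at t = 22:00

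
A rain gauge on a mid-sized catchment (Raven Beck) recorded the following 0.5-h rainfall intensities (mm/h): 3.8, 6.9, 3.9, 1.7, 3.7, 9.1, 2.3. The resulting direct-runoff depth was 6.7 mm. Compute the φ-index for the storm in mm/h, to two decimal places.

φ ≈ 2.80 mm/h

Only the 5 blocks with intensity above φ contribute runoff: 3.8, 6.9, 3.9, 3.7, 9.1 mm/h.
Σ(I−φ)·Δt = d  ⇒  (3.8+6.9+3.9+3.7+9.1 − 5φ)·0.5 = 6.7
φ = (27.40 − 6.7/0.5) / 5 = 2.80 mm/h.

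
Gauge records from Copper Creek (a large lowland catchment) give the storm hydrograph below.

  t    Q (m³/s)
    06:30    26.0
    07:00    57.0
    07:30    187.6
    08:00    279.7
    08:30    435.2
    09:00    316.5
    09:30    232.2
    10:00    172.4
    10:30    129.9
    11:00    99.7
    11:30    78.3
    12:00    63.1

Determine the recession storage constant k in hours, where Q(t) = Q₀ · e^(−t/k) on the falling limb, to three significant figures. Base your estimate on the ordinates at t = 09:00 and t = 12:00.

On the falling limb, Q drops from 316.5 to 63.1 m³/s between t = 09:00 and t = 12:00 (Δt = 3 h).
k = −Δt / ln(Q₂/Q₁) = −3 / ln(63.1/316.5) = 1.86 h.

k ≈ 1.86 h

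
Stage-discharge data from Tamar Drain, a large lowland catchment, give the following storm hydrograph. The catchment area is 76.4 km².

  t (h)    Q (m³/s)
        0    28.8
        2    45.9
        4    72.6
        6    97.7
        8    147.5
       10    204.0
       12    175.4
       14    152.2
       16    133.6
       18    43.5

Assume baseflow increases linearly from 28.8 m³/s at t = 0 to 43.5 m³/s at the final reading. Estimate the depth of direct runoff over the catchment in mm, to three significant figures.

Direct runoff: 0.00, 15.47, 40.53, 64.00, 112.17, 167.03, 136.80, 111.97, 91.73, 0.00 m³/s; ΣQ_DR = 739.7 m³/s.
V = ΣQ_DR · Δt = 739.7 × 7200 s = 5.326 × 10^6 m³.
Over A = 76.4 km², depth = V / A = 69.7 mm.

d ≈ 69.7 mm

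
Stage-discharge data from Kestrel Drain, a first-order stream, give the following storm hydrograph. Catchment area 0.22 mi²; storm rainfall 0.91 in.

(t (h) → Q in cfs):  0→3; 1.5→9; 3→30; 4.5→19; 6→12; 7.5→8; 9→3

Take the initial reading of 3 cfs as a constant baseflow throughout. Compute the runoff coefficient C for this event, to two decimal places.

ΣQ_DR = 63.00 cfs; V = ΣQ_DR·Δt = 3.402 × 10^5 ft³.
Runoff depth d = V / A = 0.6656 in.
C = d / P = 0.6656 / 0.91 = 0.73.

C ≈ 0.73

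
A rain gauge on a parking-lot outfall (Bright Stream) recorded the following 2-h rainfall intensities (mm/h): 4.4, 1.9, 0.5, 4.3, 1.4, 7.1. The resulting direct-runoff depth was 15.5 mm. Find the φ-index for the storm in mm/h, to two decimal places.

Only the 3 blocks with intensity above φ contribute runoff: 4.4, 4.3, 7.1 mm/h.
Σ(I−φ)·Δt = d  ⇒  (4.4+4.3+7.1 − 3φ)·2 = 15.5
φ = (15.80 − 15.5/2) / 3 = 2.68 mm/h.

φ ≈ 2.68 mm/h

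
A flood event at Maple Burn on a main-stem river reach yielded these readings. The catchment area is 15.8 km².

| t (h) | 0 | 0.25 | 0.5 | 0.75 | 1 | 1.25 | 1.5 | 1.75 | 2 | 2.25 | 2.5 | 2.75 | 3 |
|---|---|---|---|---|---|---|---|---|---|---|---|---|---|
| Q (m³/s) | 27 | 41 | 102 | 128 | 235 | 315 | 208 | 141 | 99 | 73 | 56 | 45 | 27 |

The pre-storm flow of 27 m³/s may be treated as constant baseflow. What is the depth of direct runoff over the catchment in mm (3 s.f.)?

Direct runoff: 0.0, 14.0, 75.0, 101.0, 208.0, 288.0, 181.0, 114.0, 72.0, 46.0, 29.0, 18.0, 0.0 m³/s; ΣQ_DR = 1146 m³/s.
V = ΣQ_DR · Δt = 1146 × 900 s = 1.031 × 10^6 m³.
Over A = 15.8 km², depth = V / A = 65.3 mm.

d ≈ 65.3 mm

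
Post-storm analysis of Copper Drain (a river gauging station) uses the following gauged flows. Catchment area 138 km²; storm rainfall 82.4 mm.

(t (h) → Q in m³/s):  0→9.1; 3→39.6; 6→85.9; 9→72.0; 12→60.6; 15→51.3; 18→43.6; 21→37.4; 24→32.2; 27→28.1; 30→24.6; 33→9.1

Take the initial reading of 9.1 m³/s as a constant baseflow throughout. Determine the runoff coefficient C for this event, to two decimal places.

C ≈ 0.36

ΣQ_DR = 384.3 m³/s; V = ΣQ_DR·Δt = 4.150 × 10^6 m³.
Runoff depth d = V / A = 30.08 mm.
C = d / P = 30.08 / 82.4 = 0.36.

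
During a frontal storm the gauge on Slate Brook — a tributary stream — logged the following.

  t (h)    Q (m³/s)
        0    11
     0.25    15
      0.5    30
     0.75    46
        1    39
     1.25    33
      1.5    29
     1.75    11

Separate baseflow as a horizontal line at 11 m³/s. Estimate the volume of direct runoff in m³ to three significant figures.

V ≈ 1.13 × 10^5 m³

Direct-runoff ordinates (Q − Q_b): 0.0, 4.0, 19.0, 35.0, 28.0, 22.0, 18.0, 0.0 m³/s.
ΣQ_DR = 126.0 m³/s.
With Δt = 0.25 h = 900 s, V = ΣQ_DR · Δt = 126.0 × 900 = 1.13 × 10^5 m³.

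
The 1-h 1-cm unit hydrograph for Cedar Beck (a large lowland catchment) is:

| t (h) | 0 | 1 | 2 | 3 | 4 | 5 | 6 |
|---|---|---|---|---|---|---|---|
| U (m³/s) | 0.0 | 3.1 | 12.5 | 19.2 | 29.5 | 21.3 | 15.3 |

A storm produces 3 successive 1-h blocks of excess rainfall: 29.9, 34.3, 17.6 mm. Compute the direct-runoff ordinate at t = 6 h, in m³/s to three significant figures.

Q ≈ 171 m³/s

By discrete convolution, Q_j = Σ (P_i / 10 mm) · U_{j−i}.
At t = 6 h (j=6): Q = (29.9/10)·15.3 + (34.3/10)·21.3 + (17.6/10)·29.5 = 171 m³/s.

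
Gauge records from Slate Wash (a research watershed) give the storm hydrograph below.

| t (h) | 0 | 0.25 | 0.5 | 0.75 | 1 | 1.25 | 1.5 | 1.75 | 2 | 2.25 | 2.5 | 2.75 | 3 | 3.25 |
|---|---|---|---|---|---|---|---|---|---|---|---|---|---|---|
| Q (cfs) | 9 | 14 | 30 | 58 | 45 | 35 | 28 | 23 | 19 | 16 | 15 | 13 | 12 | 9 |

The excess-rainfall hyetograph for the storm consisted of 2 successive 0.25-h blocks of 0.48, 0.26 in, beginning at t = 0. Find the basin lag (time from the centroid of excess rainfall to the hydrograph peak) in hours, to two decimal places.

Centroid of excess rainfall: t_c = Σ P_i·t̄_i / ΣP_i = 0.2128 h (block centres at 0.125, 0.375 h).
Hydrograph peak occurs at t = 0.75 h, so basin lag t_L = 0.75 − 0.2128 = 0.54 h.

t_L ≈ 0.54 h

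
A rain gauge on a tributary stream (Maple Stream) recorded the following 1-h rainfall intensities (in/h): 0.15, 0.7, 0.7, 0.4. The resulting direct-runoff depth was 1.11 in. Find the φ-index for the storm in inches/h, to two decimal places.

φ ≈ 0.23 in/h

Only the 3 blocks with intensity above φ contribute runoff: 0.7, 0.7, 0.4 in/h.
Σ(I−φ)·Δt = d  ⇒  (0.7+0.7+0.4 − 3φ)·1 = 1.11
φ = (1.800 − 1.11/1) / 3 = 0.23 in/h.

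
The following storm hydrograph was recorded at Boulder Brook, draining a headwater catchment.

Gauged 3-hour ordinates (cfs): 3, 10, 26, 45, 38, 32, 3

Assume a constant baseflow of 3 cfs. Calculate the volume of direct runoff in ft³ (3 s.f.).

V ≈ 1.47 × 10^6 ft³

Direct-runoff ordinates (Q − Q_b): 0.0, 7.0, 23.0, 42.0, 35.0, 29.0, 0.0 cfs.
ΣQ_DR = 136.0 cfs.
With Δt = 3 h = 10800 s, V = ΣQ_DR · Δt = 136.0 × 10800 = 1.47 × 10^6 ft³.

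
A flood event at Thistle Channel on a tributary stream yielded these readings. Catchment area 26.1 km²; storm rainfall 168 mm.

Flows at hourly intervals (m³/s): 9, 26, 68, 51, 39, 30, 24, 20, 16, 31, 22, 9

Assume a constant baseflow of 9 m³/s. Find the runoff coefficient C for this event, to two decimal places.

C ≈ 0.19

ΣQ_DR = 237.0 m³/s; V = ΣQ_DR·Δt = 8.532 × 10^5 m³.
Runoff depth d = V / A = 32.69 mm.
C = d / P = 32.69 / 168 = 0.19.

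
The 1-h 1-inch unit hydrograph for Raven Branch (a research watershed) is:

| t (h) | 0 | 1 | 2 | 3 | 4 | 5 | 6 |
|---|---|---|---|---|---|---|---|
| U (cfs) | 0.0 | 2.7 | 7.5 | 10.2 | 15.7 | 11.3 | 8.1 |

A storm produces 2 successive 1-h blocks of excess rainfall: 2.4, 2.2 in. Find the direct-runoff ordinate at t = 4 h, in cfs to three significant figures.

Q ≈ 60.1 cfs

By discrete convolution, Q_j = Σ (P_i / 1 in) · U_{j−i}.
At t = 4 h (j=4): Q = (2.4/1)·15.7 + (2.2/1)·10.2 = 60.1 cfs.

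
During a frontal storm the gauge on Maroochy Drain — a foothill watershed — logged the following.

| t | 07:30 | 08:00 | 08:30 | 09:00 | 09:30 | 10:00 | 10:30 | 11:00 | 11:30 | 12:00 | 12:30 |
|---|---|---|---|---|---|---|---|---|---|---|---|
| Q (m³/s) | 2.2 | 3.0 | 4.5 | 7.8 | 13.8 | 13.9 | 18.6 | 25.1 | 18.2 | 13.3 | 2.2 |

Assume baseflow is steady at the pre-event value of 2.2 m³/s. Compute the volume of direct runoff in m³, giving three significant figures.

Direct-runoff ordinates (Q − Q_b): 0.0, 0.8, 2.3, 5.6, 11.6, 11.7, 16.4, 22.9, 16.0, 11.1, 0.0 m³/s.
ΣQ_DR = 98.40 m³/s.
With Δt = 0.5 h = 1800 s, V = ΣQ_DR · Δt = 98.40 × 1800 = 1.77 × 10^5 m³.

V ≈ 1.77 × 10^5 m³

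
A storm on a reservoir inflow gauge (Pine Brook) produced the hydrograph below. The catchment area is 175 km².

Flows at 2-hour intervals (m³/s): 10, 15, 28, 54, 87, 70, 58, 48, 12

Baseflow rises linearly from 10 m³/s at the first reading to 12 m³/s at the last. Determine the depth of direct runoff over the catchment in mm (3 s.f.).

Direct runoff: 0.00, 4.75, 17.50, 43.25, 76.00, 58.75, 46.50, 36.25, 0.00 m³/s; ΣQ_DR = 283.0 m³/s.
V = ΣQ_DR · Δt = 283.0 × 7200 s = 2.038 × 10^6 m³.
Over A = 175 km², depth = V / A = 11.6 mm.

d ≈ 11.6 mm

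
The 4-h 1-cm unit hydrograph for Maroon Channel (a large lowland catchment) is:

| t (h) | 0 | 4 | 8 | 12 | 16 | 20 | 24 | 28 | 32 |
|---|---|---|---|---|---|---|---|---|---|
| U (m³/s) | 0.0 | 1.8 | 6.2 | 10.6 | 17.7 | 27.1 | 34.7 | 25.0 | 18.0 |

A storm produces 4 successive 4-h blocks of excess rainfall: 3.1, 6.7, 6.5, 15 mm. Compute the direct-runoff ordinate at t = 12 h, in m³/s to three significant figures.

Q ≈ 8.61 m³/s

By discrete convolution, Q_j = Σ (P_i / 10 mm) · U_{j−i}.
At t = 12 h (j=3): Q = (3.1/10)·10.6 + (6.7/10)·6.2 + (6.5/10)·1.8 + (15/10)·0.0 = 8.61 m³/s.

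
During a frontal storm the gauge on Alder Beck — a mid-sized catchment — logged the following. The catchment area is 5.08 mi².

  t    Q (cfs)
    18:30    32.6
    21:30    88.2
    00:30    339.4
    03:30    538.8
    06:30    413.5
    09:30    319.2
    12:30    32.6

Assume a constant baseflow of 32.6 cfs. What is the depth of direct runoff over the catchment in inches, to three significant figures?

d ≈ 1.41 in

Direct runoff: 0.0, 55.6, 306.8, 506.2, 380.9, 286.6, 0.0 cfs; ΣQ_DR = 1536 cfs.
V = ΣQ_DR · Δt = 1536 × 10800 s = 1.659 × 10^7 ft³.
Over A = 5.08 mi², depth = V / A = 1.41 in.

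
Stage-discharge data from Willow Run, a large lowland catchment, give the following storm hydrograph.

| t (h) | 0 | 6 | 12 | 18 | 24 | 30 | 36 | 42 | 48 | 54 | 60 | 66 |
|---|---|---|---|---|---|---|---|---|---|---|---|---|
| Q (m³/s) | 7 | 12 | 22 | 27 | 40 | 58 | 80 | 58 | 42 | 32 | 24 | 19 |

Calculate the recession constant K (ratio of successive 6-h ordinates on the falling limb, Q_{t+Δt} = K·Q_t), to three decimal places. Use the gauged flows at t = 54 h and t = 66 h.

K ≈ 0.771

Using the recession-limb readings at t = 54 h and t = 66 h: Q falls from 32 to 19 m³/s over 2 intervals.
K = (Q₂/Q₁)^(1/2) = (19/32)^(1/2) = 0.771.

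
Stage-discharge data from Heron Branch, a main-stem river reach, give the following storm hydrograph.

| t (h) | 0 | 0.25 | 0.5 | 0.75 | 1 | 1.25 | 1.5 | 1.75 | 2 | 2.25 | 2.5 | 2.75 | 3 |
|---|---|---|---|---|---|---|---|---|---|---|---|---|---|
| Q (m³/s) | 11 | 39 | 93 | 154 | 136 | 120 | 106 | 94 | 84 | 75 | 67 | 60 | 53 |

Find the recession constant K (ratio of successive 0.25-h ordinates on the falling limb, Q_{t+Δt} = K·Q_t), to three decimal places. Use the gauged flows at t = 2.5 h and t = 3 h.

K ≈ 0.889

Using the recession-limb readings at t = 2.5 h and t = 3 h: Q falls from 67 to 53 m³/s over 2 intervals.
K = (Q₂/Q₁)^(1/2) = (53/67)^(1/2) = 0.889.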